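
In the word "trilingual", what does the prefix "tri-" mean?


Prefix: tri-
Example: trilingual = tri- + lingual
Meaning = three


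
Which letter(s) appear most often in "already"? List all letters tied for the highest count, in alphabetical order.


Word: "already"
Letter counts:
  'a': 2
  'd': 1
  'e': 1
  'l': 1
  'r': 1
  'y': 1
Maximum count = 2
Most frequent = 'a' (2 times each)


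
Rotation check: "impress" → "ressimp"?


Word: "impress", Candidate: "ressimp"
Method: check if candidate is substring of word+word
"impressimpress" contains "ressimp"? Yes
Is rotation = Yes


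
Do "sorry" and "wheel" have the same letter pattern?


Pattern of "sorry": [0, 1, 2, 2, 3]
Pattern of "wheel": [0, 1, 2, 2, 3]
Patterns match
Same pattern = Yes


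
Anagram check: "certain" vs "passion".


Word 1: "certain" → sorted: aceinrt
Word 2: "passion" → sorted: ainopss
Same letters? aceinrt != ainopss
Anagram = No


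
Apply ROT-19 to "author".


Word: "author"
Shift: 19
Each letter → (letter + shift) mod 26:
  'a' (0) + 19 = 19 → 't'
  'u' (20) + 19 = 13 → 'n'
  't' (19) + 19 = 12 → 'm'
  'h' (7) + 19 = 0 → 'a'
  'o' (14) + 19 = 7 → 'h'
  'r' (17) + 19 = 10 → 'k'
Result = "tnmahk"


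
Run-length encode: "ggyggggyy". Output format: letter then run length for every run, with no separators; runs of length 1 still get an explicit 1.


String: "ggyggggyy"
Scanning for consecutive runs:
  'g' x 2
  'y' x 1
  'g' x 4
  'y' x 2
RLE = "g2y1g4y2"


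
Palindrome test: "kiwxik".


Word: "kiwxik"
Reversed: "kixwik"
Forward == Backward? kiwxik != kixwik
Palindrome = No


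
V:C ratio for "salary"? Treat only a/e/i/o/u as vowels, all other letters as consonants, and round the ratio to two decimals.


Word: "salary"
Vowels (a,e,i,o,u): 2
Consonants: 4
Ratio = 2/4
= 0.50


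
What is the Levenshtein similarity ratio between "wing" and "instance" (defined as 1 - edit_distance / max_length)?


Word 1: "wing" (length 4)
Word 2: "instance" (length 8)
One optimal edit sequence:
  1. insert 'i'  (+1)
  2. insert 'n'  (+1)
  3. insert 's'  (+1)
  4. substitute 'w' -> 't'  (+1)
  5. substitute 'i' -> 'a'  (+1)
  6. keep 'n'
  7. insert 'c'  (+1)
  8. substitute 'g' -> 'e'  (+1)
Edit distance = 7
Max length = max(4, 8) = 8
Similarity = 1 - 7/8
= 0.1250


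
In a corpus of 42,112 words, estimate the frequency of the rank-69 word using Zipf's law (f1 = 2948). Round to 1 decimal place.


Zipf's law: f(r) = f(1) / r
f(1) = 2948
f(69) = 2948 / 69
= 42.7 occurrences


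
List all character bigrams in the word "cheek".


Word: "cheek" (length 5)
Number of bigrams = 5 - 2 + 1 = 4
  Position 0: "ch"
  Position 1: "he"
  Position 2: "ee"
  Position 3: "ek"
Bigrams = "ch", "he", "ee", "ek"


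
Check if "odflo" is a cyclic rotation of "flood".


Word: "flood", Candidate: "odflo"
Method: check if candidate is substring of word+word
"floodflood" contains "odflo"? Yes
Is rotation = Yes


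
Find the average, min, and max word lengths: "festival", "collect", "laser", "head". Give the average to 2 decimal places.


Lengths: "festival"=8, "collect"=7, "laser"=5, "head"=4
Sum = 24, Count = 4
Average = 24/4 = 6.00
= avg=6.00, min=4, max=8


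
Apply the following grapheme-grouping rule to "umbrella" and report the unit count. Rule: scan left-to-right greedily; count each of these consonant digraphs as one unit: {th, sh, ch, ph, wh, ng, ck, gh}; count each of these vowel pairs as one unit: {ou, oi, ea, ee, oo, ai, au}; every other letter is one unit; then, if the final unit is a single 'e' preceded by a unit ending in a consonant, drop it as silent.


Word: "umbrella" (8 letters)
Left-to-right scan:
  (1) 'u' (letter)
  (2) 'm' (letter)
  (3) 'b' (letter)
  (4) 'r' (letter)
  (5) 'e' (letter)
  (6) 'l' (letter)
  (7) 'l' (letter)
  (8) 'a' (letter)
Units from scan: 8
Sound units = 8 units


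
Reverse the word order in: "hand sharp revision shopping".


Original: "hand sharp revision shopping"
Words (1..n): hand | sharp | revision | shopping
Reversed (n..1): shopping | revision | sharp | hand
Result = "shopping revision sharp hand"


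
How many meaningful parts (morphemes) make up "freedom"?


Word: "freedom"
Morphemes: free | -dom
Each morpheme carries meaning
= 2 morphemes


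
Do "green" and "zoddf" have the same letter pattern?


Pattern of "green": [0, 1, 2, 2, 3]
Pattern of "zoddf": [0, 1, 2, 2, 3]
Patterns match
Same pattern = Yes


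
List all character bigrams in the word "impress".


Word: "impress" (length 7)
Number of bigrams = 7 - 2 + 1 = 6
  Position 0: "im"
  Position 1: "mp"
  Position 2: "pr"
  Position 3: "re"
  Position 4: "es"
  Position 5: "ss"
Bigrams = "im", "mp", "pr", "re", "es", "ss"


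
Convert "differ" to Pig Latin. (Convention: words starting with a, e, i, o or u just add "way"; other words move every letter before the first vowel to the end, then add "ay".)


Word: "differ"
Starts with consonant(s) → move to end, add 'ay'
Consonant cluster: "d"
Pig Latin = "ifferday"


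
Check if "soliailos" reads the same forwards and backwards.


Word: "soliailos"
Reversed: "soliailos"
Forward == Backward? soliailos == soliailos
Palindrome = Yes


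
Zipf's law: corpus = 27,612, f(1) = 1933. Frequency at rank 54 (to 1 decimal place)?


Zipf's law: f(r) = f(1) / r
f(1) = 1933
f(54) = 1933 / 54
= 35.8 occurrences


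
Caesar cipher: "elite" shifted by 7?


Word: "elite"
Shift: 7
Each letter → (letter + shift) mod 26:
  'e' (4) + 7 = 11 → 'l'
  'l' (11) + 7 = 18 → 's'
  'i' (8) + 7 = 15 → 'p'
  't' (19) + 7 = 0 → 'a'
  'e' (4) + 7 = 11 → 'l'
Result = "lspal"


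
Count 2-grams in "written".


Word: "written" (length 7)
Number of 2-grams = length - 2 + 1 = 7 - 2 + 1
= 6


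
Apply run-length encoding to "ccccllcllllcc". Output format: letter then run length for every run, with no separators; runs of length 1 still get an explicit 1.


String: "ccccllcllllcc"
Scanning for consecutive runs:
  'c' x 4
  'l' x 2
  'c' x 1
  'l' x 4
  'c' x 2
RLE = "c4l2c1l4c2"


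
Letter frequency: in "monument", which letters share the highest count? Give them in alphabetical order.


Word: "monument"
Letter counts:
  'e': 1
  'm': 2
  'n': 2
  'o': 1
  't': 1
  'u': 1
Maximum count = 2
Most frequent = 'm', 'n' (2 times each)


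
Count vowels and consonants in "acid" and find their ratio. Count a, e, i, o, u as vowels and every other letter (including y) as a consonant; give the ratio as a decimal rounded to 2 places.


Word: "acid"
Vowels (a,e,i,o,u): 2
Consonants: 2
Ratio = 2/2
= 1.00


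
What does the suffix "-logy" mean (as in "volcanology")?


Suffix: -logy
Example: volcanology (volcano + -logy)
Meaning = study of


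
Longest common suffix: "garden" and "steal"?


Word 1: "garden"
Word 2: "steal"
Comparing from end:
  Pos -1: 'n' != 'l' (stop)
LCS = "" (length 0)


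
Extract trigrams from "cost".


Word: "cost" (length 4)
Number of trigrams = 4 - 3 + 1 = 2
  Position 0: "cos"
  Position 1: "ost"
Trigrams = "cos", "ost"


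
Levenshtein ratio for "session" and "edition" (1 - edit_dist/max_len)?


Word 1: "session" (length 7)
Word 2: "edition" (length 7)
One optimal edit sequence:
  1. substitute 's' -> 'e'  (+1)
  2. substitute 'e' -> 'd'  (+1)
  3. substitute 's' -> 'i'  (+1)
  4. substitute 's' -> 't'  (+1)
  5. keep 'i'
  6. keep 'o'
  7. keep 'n'
Edit distance = 4
Max length = max(7, 7) = 7
Similarity = 1 - 4/7
= 0.4286


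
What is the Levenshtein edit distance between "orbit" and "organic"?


Word 1: "orbit" (length 5)
Word 2: "organic" (length 7)
One optimal edit sequence (insert/delete/substitute each cost 1):
  1. keep 'o'
  2. keep 'r'
  3. insert 'g'  (+1)
  4. insert 'a'  (+1)
  5. substitute 'b' -> 'n'  (+1)
  6. keep 'i'
  7. substitute 't' -> 'c'  (+1)
Total edit operations: 4
Edit distance = 4


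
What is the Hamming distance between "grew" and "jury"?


Comparing character by character (same length = 4):
  Pos 0: 'g' vs 'j' !=
  Pos 1: 'r' vs 'u' !=
  Pos 2: 'e' vs 'r' !=
  Pos 3: 'w' vs 'y' !=
Hamming distance = 4


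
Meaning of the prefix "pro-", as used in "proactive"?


Prefix: pro-
Example: proactive (pro- + active)
Meaning = forward / in favor of


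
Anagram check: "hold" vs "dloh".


Word 1: "hold" → sorted: dhlo
Word 2: "dloh" → sorted: dhlo
Same letters? dhlo == dhlo
Anagram = Yes


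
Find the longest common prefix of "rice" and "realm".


Word 1: "rice"
Word 2: "realm"
Comparing from start:
  Pos 0: 'r' == 'r'
  Pos 1: 'i' != 'e' (stop)
LCP = "r" (length 1)


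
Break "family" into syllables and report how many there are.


Word: "family"
Syllable breakdown: fam · i · ly
Counting: 3 parts
= 3 syllables


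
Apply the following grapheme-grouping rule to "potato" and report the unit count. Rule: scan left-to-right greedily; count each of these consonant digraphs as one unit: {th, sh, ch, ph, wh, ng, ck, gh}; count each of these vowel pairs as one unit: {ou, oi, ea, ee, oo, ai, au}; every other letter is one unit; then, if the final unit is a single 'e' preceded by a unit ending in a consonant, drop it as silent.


Word: "potato" (6 letters)
Left-to-right scan:
  (1) 'p' (letter)
  (2) 'o' (letter)
  (3) 't' (letter)
  (4) 'a' (letter)
  (5) 't' (letter)
  (6) 'o' (letter)
Units from scan: 6
Sound units = 6 units


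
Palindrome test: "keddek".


Word: "keddek"
Reversed: "keddek"
Forward == Backward? keddek == keddek
Palindrome = Yes


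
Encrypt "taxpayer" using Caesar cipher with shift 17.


Word: "taxpayer"
Shift: 17
Each letter → (letter + shift) mod 26:
  't' (19) + 17 = 10 → 'k'
  'a' (0) + 17 = 17 → 'r'
  'x' (23) + 17 = 14 → 'o'
  'p' (15) + 17 = 6 → 'g'
  'a' (0) + 17 = 17 → 'r'
  'y' (24) + 17 = 15 → 'p'
  'e' (4) + 17 = 21 → 'v'
  'r' (17) + 17 = 8 → 'i'
Result = "krogrpvi"


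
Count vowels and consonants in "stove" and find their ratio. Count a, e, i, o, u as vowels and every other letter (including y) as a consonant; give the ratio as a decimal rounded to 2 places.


Word: "stove"
Vowels (a,e,i,o,u): 2
Consonants: 3
Ratio = 2/3
= 0.67


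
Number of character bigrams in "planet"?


Word: "planet" (length 6)
Number of 2-grams = length - 2 + 1 = 6 - 2 + 1
= 5


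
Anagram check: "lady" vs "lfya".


Word 1: "lady" → sorted: adly
Word 2: "lfya" → sorted: afly
Same letters? adly != afly
Anagram = No


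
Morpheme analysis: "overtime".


Word: "overtime"
Morphemes: over- | time
Each morpheme carries meaning
= 2 morphemes


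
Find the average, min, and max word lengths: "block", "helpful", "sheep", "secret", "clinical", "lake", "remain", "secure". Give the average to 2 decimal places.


Lengths: "block"=5, "helpful"=7, "sheep"=5, "secret"=6, "clinical"=8, "lake"=4, "remain"=6, "secure"=6
Sum = 47, Count = 8
Average = 47/8 = 5.88
= avg=5.88, min=4, max=8


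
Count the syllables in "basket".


Word: "basket"
Syllable breakdown: bas / ket
Counting: 2 parts
= 2 syllables


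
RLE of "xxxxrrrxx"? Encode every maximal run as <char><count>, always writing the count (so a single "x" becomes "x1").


String: "xxxxrrrxx"
Scanning for consecutive runs:
  'x' x 4
  'r' x 3
  'x' x 2
RLE = "x4r3x2"


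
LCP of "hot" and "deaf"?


Word 1: "hot"
Word 2: "deaf"
Comparing from start:
  Pos 0: 'h' != 'd' (stop)
LCP = "" (length 0)


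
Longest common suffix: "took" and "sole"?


Word 1: "took"
Word 2: "sole"
Comparing from end:
  Pos -1: 'k' != 'e' (stop)
LCS = "" (length 0)


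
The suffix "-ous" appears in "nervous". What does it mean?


Suffix: -ous
Example: nervous (nerve + -ous, with a spelling change)
Meaning = having quality of


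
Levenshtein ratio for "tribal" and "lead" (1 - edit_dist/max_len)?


Word 1: "tribal" (length 6)
Word 2: "lead" (length 4)
One optimal edit sequence:
  1. delete 't'  (+1)
  2. delete 'r'  (+1)
  3. substitute 'i' -> 'l'  (+1)
  4. substitute 'b' -> 'e'  (+1)
  5. keep 'a'
  6. substitute 'l' -> 'd'  (+1)
Edit distance = 5
Max length = max(6, 4) = 6
Similarity = 1 - 5/6
= 0.1667


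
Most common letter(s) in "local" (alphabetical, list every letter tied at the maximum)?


Word: "local"
Letter counts:
  'a': 1
  'c': 1
  'l': 2
  'o': 1
Maximum count = 2
Most frequent = 'l' (2 times each)


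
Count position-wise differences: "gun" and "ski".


Comparing character by character (same length = 3):
  Pos 0: 'g' vs 's' !=
  Pos 1: 'u' vs 'k' !=
  Pos 2: 'n' vs 'i' !=
Hamming distance = 3


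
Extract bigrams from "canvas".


Word: "canvas" (length 6)
Number of bigrams = 6 - 2 + 1 = 5
  Position 0: "ca"
  Position 1: "an"
  Position 2: "nv"
  Position 3: "va"
  Position 4: "as"
Bigrams = "ca", "an", "nv", "va", "as"


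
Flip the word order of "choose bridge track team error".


Original: "choose bridge track team error"
Words (1..n): choose | bridge | track | team | error
Reversed (n..1): error | team | track | bridge | choose
Result = "error team track bridge choose"


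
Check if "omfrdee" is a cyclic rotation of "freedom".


Word: "freedom", Candidate: "omfrdee"
Method: check if candidate is substring of word+word
"freedomfreedom" contains "omfrdee"? No
Is rotation = No


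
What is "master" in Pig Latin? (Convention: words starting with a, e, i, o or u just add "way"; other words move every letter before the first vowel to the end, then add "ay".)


Word: "master"
Starts with consonant(s) → move to end, add 'ay'
Consonant cluster: "m"
Pig Latin = "astermay"


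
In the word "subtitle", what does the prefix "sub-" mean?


Prefix: sub-
As in: subtitle -> sub- + title
Meaning = under / below


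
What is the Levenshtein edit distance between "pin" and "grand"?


Word 1: "pin" (length 3)
Word 2: "grand" (length 5)
One optimal edit sequence (insert/delete/substitute each cost 1):
  1. insert 'g'  (+1)
  2. substitute 'p' -> 'r'  (+1)
  3. substitute 'i' -> 'a'  (+1)
  4. keep 'n'
  5. insert 'd'  (+1)
Total edit operations: 4
Edit distance = 4


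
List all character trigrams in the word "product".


Word: "product" (length 7)
Number of trigrams = 7 - 3 + 1 = 5
  Position 0: "pro"
  Position 1: "rod"
  Position 2: "odu"
  Position 3: "duc"
  Position 4: "uct"
Trigrams = "pro", "rod", "odu", "duc", "uct"


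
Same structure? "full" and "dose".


Pattern of "full": [0, 1, 2, 2]
Pattern of "dose": [0, 1, 2, 3]
Patterns do not match
Same pattern = No


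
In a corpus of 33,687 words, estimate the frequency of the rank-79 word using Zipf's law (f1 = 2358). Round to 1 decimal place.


Zipf's law: f(r) = f(1) / r
f(1) = 2358
f(79) = 2358 / 79
= 29.8 occurrences


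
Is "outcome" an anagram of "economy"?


Word 1: "economy" → sorted: cemnooy
Word 2: "outcome" → sorted: cemootu
Same letters? cemnooy != cemootu
Anagram = No


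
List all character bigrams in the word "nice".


Word: "nice" (length 4)
Number of bigrams = 4 - 2 + 1 = 3
  Position 0: "ni"
  Position 1: "ic"
  Position 2: "ce"
Bigrams = "ni", "ic", "ce"


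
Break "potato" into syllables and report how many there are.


Word: "potato"
Syllable breakdown: po | ta | to
Counting: 3 parts
= 3 syllables


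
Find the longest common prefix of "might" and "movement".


Word 1: "might"
Word 2: "movement"
Comparing from start:
  Pos 0: 'm' == 'm'
  Pos 1: 'i' != 'o' (stop)
LCP = "m" (length 1)


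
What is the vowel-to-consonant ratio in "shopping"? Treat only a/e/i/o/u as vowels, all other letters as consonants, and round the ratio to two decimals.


Word: "shopping"
Vowels (a,e,i,o,u): 2
Consonants: 6
Ratio = 2/6
= 0.33


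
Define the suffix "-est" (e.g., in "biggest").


Suffix: -est
Example: biggest = big + -est, with a spelling change
Meaning = most


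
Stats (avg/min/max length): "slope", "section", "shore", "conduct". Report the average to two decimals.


Lengths: "slope"=5, "section"=7, "shore"=5, "conduct"=7
Sum = 24, Count = 4
Average = 24/4 = 6.00
= avg=6.00, min=5, max=7


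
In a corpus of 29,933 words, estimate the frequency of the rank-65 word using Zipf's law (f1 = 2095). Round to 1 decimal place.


Zipf's law: f(r) = f(1) / r
f(1) = 2095
f(65) = 2095 / 65
= 32.2 occurrences


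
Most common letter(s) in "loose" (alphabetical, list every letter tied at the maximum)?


Word: "loose"
Letter counts:
  'e': 1
  'l': 1
  'o': 2
  's': 1
Maximum count = 2
Most frequent = 'o' (2 times each)


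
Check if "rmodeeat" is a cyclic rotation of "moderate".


Word: "moderate", Candidate: "rmodeeat"
Method: check if candidate is substring of word+word
"moderatemoderate" contains "rmodeeat"? No
Is rotation = No


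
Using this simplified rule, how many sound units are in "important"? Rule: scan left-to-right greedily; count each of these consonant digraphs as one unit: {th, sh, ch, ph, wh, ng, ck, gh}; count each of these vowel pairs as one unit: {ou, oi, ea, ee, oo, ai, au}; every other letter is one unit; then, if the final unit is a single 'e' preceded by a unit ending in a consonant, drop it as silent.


Word: "important" (9 letters)
Left-to-right scan:
  1. 'i' (letter)
  2. 'm' (letter)
  3. 'p' (letter)
  4. 'o' (letter)
  5. 'r' (letter)
  6. 't' (letter)
  7. 'a' (letter)
  8. 'n' (letter)
  9. 't' (letter)
Units from scan: 9
Sound units = 9 units


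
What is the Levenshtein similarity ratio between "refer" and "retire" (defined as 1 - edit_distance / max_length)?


Word 1: "refer" (length 5)
Word 2: "retire" (length 6)
One optimal edit sequence:
  1. keep 'r'
  2. keep 'e'
  3. substitute 'f' -> 't'  (+1)
  4. substitute 'e' -> 'i'  (+1)
  5. keep 'r'
  6. insert 'e'  (+1)
Edit distance = 3
Max length = max(5, 6) = 6
Similarity = 1 - 3/6
= 0.5000


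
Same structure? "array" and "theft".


Pattern of "array": [0, 1, 1, 0, 2]
Pattern of "theft": [0, 1, 2, 3, 0]
Patterns do not match
Same pattern = No


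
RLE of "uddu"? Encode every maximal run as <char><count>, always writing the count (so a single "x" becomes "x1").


String: "uddu"
Scanning for consecutive runs:
  'u' x 1
  'd' x 2
  'u' x 1
RLE = "u1d2u1"


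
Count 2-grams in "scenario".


Word: "scenario" (length 8)
Number of 2-grams = length - 2 + 1 = 8 - 2 + 1
= 7


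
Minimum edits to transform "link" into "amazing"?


Word 1: "link" (length 4)
Word 2: "amazing" (length 7)
One optimal edit sequence (insert/delete/substitute each cost 1):
  1. insert 'a'  (+1)
  2. insert 'm'  (+1)
  3. insert 'a'  (+1)
  4. substitute 'l' -> 'z'  (+1)
  5. keep 'i'
  6. keep 'n'
  7. substitute 'k' -> 'g'  (+1)
Total edit operations: 5
Edit distance = 5


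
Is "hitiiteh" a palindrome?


Word: "hitiiteh"
Reversed: "hetiitih"
Forward == Backward? hitiiteh != hetiitih
Palindrome = No


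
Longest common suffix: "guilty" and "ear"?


Word 1: "guilty"
Word 2: "ear"
Comparing from end:
  Pos -1: 'y' != 'r' (stop)
LCS = "" (length 0)


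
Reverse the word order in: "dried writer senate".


Original: "dried writer senate"
Words (1..n): dried | writer | senate
Reversed (n..1): senate | writer | dried
Result = "senate writer dried"


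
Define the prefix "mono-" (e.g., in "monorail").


Prefix: mono-
Example: monorail (mono- + rail)
Meaning = one


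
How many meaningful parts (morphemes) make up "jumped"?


Word: "jumped"
Morphemes: jump / -ed
Each morpheme carries meaning
= 2 morphemes


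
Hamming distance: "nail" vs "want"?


Comparing character by character (same length = 4):
  Pos 0: 'n' vs 'w' !=
  Pos 1: 'a' vs 'a' =
  Pos 2: 'i' vs 'n' !=
  Pos 3: 'l' vs 't' !=
Hamming distance = 3


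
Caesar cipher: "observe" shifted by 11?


Word: "observe"
Shift: 11
Each letter → (letter + shift) mod 26:
  'o' (14) + 11 = 25 → 'z'
  'b' (1) + 11 = 12 → 'm'
  's' (18) + 11 = 3 → 'd'
  'e' (4) + 11 = 15 → 'p'
  'r' (17) + 11 = 2 → 'c'
  'v' (21) + 11 = 6 → 'g'
  'e' (4) + 11 = 15 → 'p'
Result = "zmdpcgp"


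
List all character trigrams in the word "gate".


Word: "gate" (length 4)
Number of trigrams = 4 - 3 + 1 = 2
  Position 0: "gat"
  Position 1: "ate"
Trigrams = "gat", "ate"


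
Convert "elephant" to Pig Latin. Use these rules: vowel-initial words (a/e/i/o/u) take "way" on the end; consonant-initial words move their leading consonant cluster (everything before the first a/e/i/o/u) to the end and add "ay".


Word: "elephant"
Starts with vowel → add 'way'
Pig Latin = "elephantway"


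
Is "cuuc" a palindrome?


Word: "cuuc"
Reversed: "cuuc"
Forward == Backward? cuuc == cuuc
Palindrome = Yes


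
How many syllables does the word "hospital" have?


Word: "hospital"
Syllable breakdown: hos · pi · tal
Counting: 3 parts
= 3 syllables


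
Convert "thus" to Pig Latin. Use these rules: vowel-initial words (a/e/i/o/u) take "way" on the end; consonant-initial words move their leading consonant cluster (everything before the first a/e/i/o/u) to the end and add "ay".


Word: "thus"
Starts with consonant(s) → move to end, add 'ay'
Consonant cluster: "th"
Pig Latin = "usthay"


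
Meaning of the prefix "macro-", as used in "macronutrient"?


Prefix: macro-
As in: macronutrient -> macro- + nutrient
Meaning = large


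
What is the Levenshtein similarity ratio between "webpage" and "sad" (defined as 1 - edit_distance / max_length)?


Word 1: "webpage" (length 7)
Word 2: "sad" (length 3)
One optimal edit sequence:
  1. delete 'w'  (+1)
  2. delete 'e'  (+1)
  3. delete 'b'  (+1)
  4. substitute 'p' -> 's'  (+1)
  5. keep 'a'
  6. delete 'g'  (+1)
  7. substitute 'e' -> 'd'  (+1)
Edit distance = 6
Max length = max(7, 3) = 7
Similarity = 1 - 6/7
= 0.1429


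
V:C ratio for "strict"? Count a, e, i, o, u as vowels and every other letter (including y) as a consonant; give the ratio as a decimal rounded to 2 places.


Word: "strict"
Vowels (a,e,i,o,u): 1
Consonants: 5
Ratio = 1/5
= 0.20


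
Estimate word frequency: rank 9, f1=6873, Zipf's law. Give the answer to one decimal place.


Zipf's law: f(r) = f(1) / r
f(1) = 6873
f(9) = 6873 / 9
= 763.7 occurrences


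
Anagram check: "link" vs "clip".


Word 1: "link" → sorted: ikln
Word 2: "clip" → sorted: cilp
Same letters? ikln != cilp
Anagram = No


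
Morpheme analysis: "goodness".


Word: "goodness"
Morphemes: good | -ness
Each morpheme carries meaning
= 2 morphemes


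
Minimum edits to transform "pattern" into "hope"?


Word 1: "pattern" (length 7)
Word 2: "hope" (length 4)
One optimal edit sequence (insert/delete/substitute each cost 1):
  1. delete 'p'  (+1)
  2. substitute 'a' -> 'h'  (+1)
  3. substitute 't' -> 'o'  (+1)
  4. substitute 't' -> 'p'  (+1)
  5. keep 'e'
  6. delete 'r'  (+1)
  7. delete 'n'  (+1)
Total edit operations: 6
Edit distance = 6


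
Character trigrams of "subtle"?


Word: "subtle" (length 6)
Number of trigrams = 6 - 3 + 1 = 4
  Position 0: "sub"
  Position 1: "ubt"
  Position 2: "btl"
  Position 3: "tle"
Trigrams = "sub", "ubt", "btl", "tle"


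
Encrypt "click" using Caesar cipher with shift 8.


Word: "click"
Shift: 8
Each letter → (letter + shift) mod 26:
  'c' (2) + 8 = 10 → 'k'
  'l' (11) + 8 = 19 → 't'
  'i' (8) + 8 = 16 → 'q'
  'c' (2) + 8 = 10 → 'k'
  'k' (10) + 8 = 18 → 's'
Result = "ktqks"


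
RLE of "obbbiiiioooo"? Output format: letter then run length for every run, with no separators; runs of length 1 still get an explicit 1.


String: "obbbiiiioooo"
Scanning for consecutive runs:
  'o' x 1
  'b' x 3
  'i' x 4
  'o' x 4
RLE = "o1b3i4o4"


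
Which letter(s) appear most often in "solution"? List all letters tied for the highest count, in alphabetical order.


Word: "solution"
Letter counts:
  'i': 1
  'l': 1
  'n': 1
  'o': 2
  's': 1
  't': 1
  'u': 1
Maximum count = 2
Most frequent = 'o' (2 times each)


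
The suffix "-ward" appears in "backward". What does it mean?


Suffix: -ward
As in: backward -> back + -ward
Meaning = in the direction of


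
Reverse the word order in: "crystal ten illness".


Original: "crystal ten illness"
Words (1..n): crystal | ten | illness
Reversed (n..1): illness | ten | crystal
Result = "illness ten crystal"


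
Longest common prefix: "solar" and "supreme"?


Word 1: "solar"
Word 2: "supreme"
Comparing from start:
  Pos 0: 's' == 's'
  Pos 1: 'o' != 'u' (stop)
LCP = "s" (length 1)


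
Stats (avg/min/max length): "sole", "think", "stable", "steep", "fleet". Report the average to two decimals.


Lengths: "sole"=4, "think"=5, "stable"=6, "steep"=5, "fleet"=5
Sum = 25, Count = 5
Average = 25/5 = 5.00
= avg=5.00, min=4, max=6


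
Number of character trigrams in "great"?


Word: "great" (length 5)
Number of 3-grams = length - 3 + 1 = 5 - 3 + 1
= 3


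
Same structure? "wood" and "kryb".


Pattern of "wood": [0, 1, 1, 2]
Pattern of "kryb": [0, 1, 2, 3]
Patterns do not match
Same pattern = No


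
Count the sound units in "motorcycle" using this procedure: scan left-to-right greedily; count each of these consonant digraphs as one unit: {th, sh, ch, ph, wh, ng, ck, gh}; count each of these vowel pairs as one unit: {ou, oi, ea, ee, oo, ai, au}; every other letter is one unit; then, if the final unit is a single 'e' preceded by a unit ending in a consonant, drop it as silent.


Word: "motorcycle" (10 letters)
Left-to-right scan:
  1. 'm' (letter)
  2. 'o' (letter)
  3. 't' (letter)
  4. 'o' (letter)
  5. 'r' (letter)
  6. 'c' (letter)
  7. 'y' (letter)
  8. 'c' (letter)
  9. 'l' (letter)
  10. 'e' (letter)
Units from scan: 10
Final unit is 'e' after a consonant -> drop as silent (-1)
Sound units = 9 units


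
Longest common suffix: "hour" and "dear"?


Word 1: "hour"
Word 2: "dear"
Comparing from end:
  Pos -1: 'r' == 'r'
  Pos -2: 'u' != 'a' (stop)
LCS = "r" (length 1)


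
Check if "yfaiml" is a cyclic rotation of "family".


Word: "family", Candidate: "yfaiml"
Method: check if candidate is substring of word+word
"familyfamily" contains "yfaiml"? No
Is rotation = No


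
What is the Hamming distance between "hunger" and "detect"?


Comparing character by character (same length = 6):
  Pos 0: 'h' vs 'd' !=
  Pos 1: 'u' vs 'e' !=
  Pos 2: 'n' vs 't' !=
  Pos 3: 'g' vs 'e' !=
  Pos 4: 'e' vs 'c' !=
  Pos 5: 'r' vs 't' !=
Hamming distance = 6


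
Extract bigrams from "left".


Word: "left" (length 4)
Number of bigrams = 4 - 2 + 1 = 3
  Position 0: "le"
  Position 1: "ef"
  Position 2: "ft"
Bigrams = "le", "ef", "ft"


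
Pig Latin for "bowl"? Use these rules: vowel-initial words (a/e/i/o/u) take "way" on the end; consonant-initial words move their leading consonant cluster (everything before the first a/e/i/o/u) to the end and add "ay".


Word: "bowl"
Starts with consonant(s) → move to end, add 'ay'
Consonant cluster: "b"
Pig Latin = "owlbay"


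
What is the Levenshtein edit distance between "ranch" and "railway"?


Word 1: "ranch" (length 5)
Word 2: "railway" (length 7)
One optimal edit sequence (insert/delete/substitute each cost 1):
  1. keep 'r'
  2. keep 'a'
  3. insert 'i'  (+1)
  4. insert 'l'  (+1)
  5. substitute 'n' -> 'w'  (+1)
  6. substitute 'c' -> 'a'  (+1)
  7. substitute 'h' -> 'y'  (+1)
Total edit operations: 5
Edit distance = 5


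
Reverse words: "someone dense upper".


Original: "someone dense upper"
Words (1..n): someone | dense | upper
Reversed (n..1): upper | dense | someone
Result = "upper dense someone"


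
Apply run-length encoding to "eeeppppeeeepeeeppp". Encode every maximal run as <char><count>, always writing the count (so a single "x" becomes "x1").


String: "eeeppppeeeepeeeppp"
Scanning for consecutive runs:
  'e' x 3
  'p' x 4
  'e' x 4
  'p' x 1
  'e' x 3
  'p' x 3
RLE = "e3p4e4p1e3p3"


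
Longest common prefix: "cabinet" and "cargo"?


Word 1: "cabinet"
Word 2: "cargo"
Comparing from start:
  Pos 0: 'c' == 'c'
  Pos 1: 'a' == 'a'
  Pos 2: 'b' != 'r' (stop)
LCP = "ca" (length 2)


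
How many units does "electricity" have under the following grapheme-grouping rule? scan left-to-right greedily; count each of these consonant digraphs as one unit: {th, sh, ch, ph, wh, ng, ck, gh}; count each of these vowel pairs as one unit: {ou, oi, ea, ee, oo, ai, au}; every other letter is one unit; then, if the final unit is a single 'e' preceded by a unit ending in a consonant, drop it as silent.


Word: "electricity" (11 letters)
Left-to-right scan:
  1. 'e' (letter)
  2. 'l' (letter)
  3. 'e' (letter)
  4. 'c' (letter)
  5. 't' (letter)
  6. 'r' (letter)
  7. 'i' (letter)
  8. 'c' (letter)
  9. 'i' (letter)
  10. 't' (letter)
  11. 'y' (letter)
Units from scan: 11
Sound units = 11 units


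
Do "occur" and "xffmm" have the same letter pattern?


Pattern of "occur": [0, 1, 1, 2, 3]
Pattern of "xffmm": [0, 1, 1, 2, 2]
Patterns do not match
Same pattern = No


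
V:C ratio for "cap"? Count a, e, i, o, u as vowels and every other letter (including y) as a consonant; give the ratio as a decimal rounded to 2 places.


Word: "cap"
Vowels (a,e,i,o,u): 1
Consonants: 2
Ratio = 1/2
= 0.50


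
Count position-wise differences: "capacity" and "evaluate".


Comparing character by character (same length = 8):
  Pos 0: 'c' vs 'e' !=
  Pos 1: 'a' vs 'v' !=
  Pos 2: 'p' vs 'a' !=
  Pos 3: 'a' vs 'l' !=
  Pos 4: 'c' vs 'u' !=
  Pos 5: 'i' vs 'a' !=
  Pos 6: 't' vs 't' =
  Pos 7: 'y' vs 'e' !=
Hamming distance = 7


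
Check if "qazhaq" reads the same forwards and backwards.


Word: "qazhaq"
Reversed: "qahzaq"
Forward == Backward? qazhaq != qahzaq
Palindrome = No


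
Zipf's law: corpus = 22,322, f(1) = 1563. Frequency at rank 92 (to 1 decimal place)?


Zipf's law: f(r) = f(1) / r
f(1) = 1563
f(92) = 1563 / 92
= 17.0 occurrences


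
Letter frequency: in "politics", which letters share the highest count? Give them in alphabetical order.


Word: "politics"
Letter counts:
  'c': 1
  'i': 2
  'l': 1
  'o': 1
  'p': 1
  's': 1
  't': 1
Maximum count = 2
Most frequent = 'i' (2 times each)


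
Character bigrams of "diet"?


Word: "diet" (length 4)
Number of bigrams = 4 - 2 + 1 = 3
  Position 0: "di"
  Position 1: "ie"
  Position 2: "et"
Bigrams = "di", "ie", "et"


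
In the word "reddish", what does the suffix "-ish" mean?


Suffix: -ish
As in: reddish -> red + -ish, with a spelling change
Meaning = somewhat / having the qualities of


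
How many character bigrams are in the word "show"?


Word: "show" (length 4)
Number of 2-grams = length - 2 + 1 = 4 - 2 + 1
= 3


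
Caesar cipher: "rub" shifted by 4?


Word: "rub"
Shift: 4
Each letter → (letter + shift) mod 26:
  'r' (17) + 4 = 21 → 'v'
  'u' (20) + 4 = 24 → 'y'
  'b' (1) + 4 = 5 → 'f'
Result = "vyf"


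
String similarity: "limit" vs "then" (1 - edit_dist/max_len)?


Word 1: "limit" (length 5)
Word 2: "then" (length 4)
One optimal edit sequence:
  1. delete 'l'  (+1)
  2. substitute 'i' -> 't'  (+1)
  3. substitute 'm' -> 'h'  (+1)
  4. substitute 'i' -> 'e'  (+1)
  5. substitute 't' -> 'n'  (+1)
Edit distance = 5
Max length = max(5, 4) = 5
Similarity = 1 - 5/5
= 0.0000


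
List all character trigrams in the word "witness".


Word: "witness" (length 7)
Number of trigrams = 7 - 3 + 1 = 5
  Position 0: "wit"
  Position 1: "itn"
  Position 2: "tne"
  Position 3: "nes"
  Position 4: "ess"
Trigrams = "wit", "itn", "tne", "nes", "ess"


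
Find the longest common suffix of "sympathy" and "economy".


Word 1: "sympathy"
Word 2: "economy"
Comparing from end:
  Pos -1: 'y' == 'y'
  Pos -2: 'h' != 'm' (stop)
LCS = "y" (length 1)


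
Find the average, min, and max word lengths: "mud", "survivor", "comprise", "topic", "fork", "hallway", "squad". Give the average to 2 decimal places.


Lengths: "mud"=3, "survivor"=8, "comprise"=8, "topic"=5, "fork"=4, "hallway"=7, "squad"=5
Sum = 40, Count = 7
Average = 40/7 = 5.71
= avg=5.71, min=3, max=8


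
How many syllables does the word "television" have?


Word: "television"
Syllable breakdown: tel | e | vi | sion
Counting: 4 parts
= 4 syllables


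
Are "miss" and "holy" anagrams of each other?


Word 1: "miss" → sorted: imss
Word 2: "holy" → sorted: hloy
Same letters? imss != hloy
Anagram = No


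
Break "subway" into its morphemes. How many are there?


Word: "subway"
Morphemes: sub- | way
Each morpheme carries meaning
= 2 morphemes


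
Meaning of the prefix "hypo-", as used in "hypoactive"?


Prefix: hypo-
Example: hypoactive (hypo- + active)
Meaning = under / below normal


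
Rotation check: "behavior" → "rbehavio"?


Word: "behavior", Candidate: "rbehavio"
Method: check if candidate is substring of word+word
"behaviorbehavior" contains "rbehavio"? Yes
Is rotation = Yes


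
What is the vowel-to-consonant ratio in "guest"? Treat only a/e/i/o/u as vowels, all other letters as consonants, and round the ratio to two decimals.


Word: "guest"
Vowels (a,e,i,o,u): 2
Consonants: 3
Ratio = 2/3
= 0.67


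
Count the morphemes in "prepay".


Word: "prepay"
Morphemes: pre- / pay
Each morpheme carries meaning
= 2 morphemes


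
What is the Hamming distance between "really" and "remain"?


Comparing character by character (same length = 6):
  Pos 0: 'r' vs 'r' =
  Pos 1: 'e' vs 'e' =
  Pos 2: 'a' vs 'm' !=
  Pos 3: 'l' vs 'a' !=
  Pos 4: 'l' vs 'i' !=
  Pos 5: 'y' vs 'n' !=
Hamming distance = 4


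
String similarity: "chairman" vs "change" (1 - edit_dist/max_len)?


Word 1: "chairman" (length 8)
Word 2: "change" (length 6)
One optimal edit sequence:
  1. keep 'c'
  2. keep 'h'
  3. keep 'a'
  4. delete 'i'  (+1)
  5. delete 'r'  (+1)
  6. substitute 'm' -> 'n'  (+1)
  7. substitute 'a' -> 'g'  (+1)
  8. substitute 'n' -> 'e'  (+1)
Edit distance = 5
Max length = max(8, 6) = 8
Similarity = 1 - 5/8
= 0.3750


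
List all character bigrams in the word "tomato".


Word: "tomato" (length 6)
Number of bigrams = 6 - 2 + 1 = 5
  Position 0: "to"
  Position 1: "om"
  Position 2: "ma"
  Position 3: "at"
  Position 4: "to"
Bigrams = "to", "om", "ma", "at", "to"


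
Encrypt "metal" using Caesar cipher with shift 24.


Word: "metal"
Shift: 24
Each letter → (letter + shift) mod 26:
  'm' (12) + 24 = 10 → 'k'
  'e' (4) + 24 = 2 → 'c'
  't' (19) + 24 = 17 → 'r'
  'a' (0) + 24 = 24 → 'y'
  'l' (11) + 24 = 9 → 'j'
Result = "kcryj"


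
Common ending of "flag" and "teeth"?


Word 1: "flag"
Word 2: "teeth"
Comparing from end:
  Pos -1: 'g' != 'h' (stop)
LCS = "" (length 0)


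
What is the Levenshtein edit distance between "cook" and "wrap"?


Word 1: "cook" (length 4)
Word 2: "wrap" (length 4)
One optimal edit sequence (insert/delete/substitute each cost 1):
  1. substitute 'c' -> 'w'  (+1)
  2. substitute 'o' -> 'r'  (+1)
  3. substitute 'o' -> 'a'  (+1)
  4. substitute 'k' -> 'p'  (+1)
Total edit operations: 4
Edit distance = 4


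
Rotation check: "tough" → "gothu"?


Word: "tough", Candidate: "gothu"
Method: check if candidate is substring of word+word
"toughtough" contains "gothu"? No
Is rotation = No


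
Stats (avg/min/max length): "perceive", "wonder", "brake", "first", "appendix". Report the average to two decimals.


Lengths: "perceive"=8, "wonder"=6, "brake"=5, "first"=5, "appendix"=8
Sum = 32, Count = 5
Average = 32/5 = 6.40
= avg=6.40, min=5, max=8


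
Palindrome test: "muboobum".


Word: "muboobum"
Reversed: "muboobum"
Forward == Backward? muboobum == muboobum
Palindrome = Yes


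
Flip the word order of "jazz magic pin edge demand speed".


Original: "jazz magic pin edge demand speed"
Words (1..n): jazz | magic | pin | edge | demand | speed
Reversed (n..1): speed | demand | edge | pin | magic | jazz
Result = "speed demand edge pin magic jazz"


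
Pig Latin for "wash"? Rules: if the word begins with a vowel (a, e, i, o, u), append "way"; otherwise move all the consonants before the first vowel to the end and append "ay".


Word: "wash"
Starts with consonant(s) → move to end, add 'ay'
Consonant cluster: "w"
Pig Latin = "ashway"


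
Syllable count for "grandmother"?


Word: "grandmother"
Syllable breakdown: grand / moth / er
Counting: 3 parts
= 3 syllables


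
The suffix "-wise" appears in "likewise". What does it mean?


Suffix: -wise
Example: likewise = like + -wise
Meaning = in the manner of


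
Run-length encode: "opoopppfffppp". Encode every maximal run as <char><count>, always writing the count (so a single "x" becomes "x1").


String: "opoopppfffppp"
Scanning for consecutive runs:
  'o' x 1
  'p' x 1
  'o' x 2
  'p' x 3
  'f' x 3
  'p' x 3
RLE = "o1p1o2p3f3p3"


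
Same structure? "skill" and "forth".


Pattern of "skill": [0, 1, 2, 3, 3]
Pattern of "forth": [0, 1, 2, 3, 4]
Patterns do not match
Same pattern = No


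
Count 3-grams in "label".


Word: "label" (length 5)
Number of 3-grams = length - 3 + 1 = 5 - 3 + 1
= 3


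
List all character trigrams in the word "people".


Word: "people" (length 6)
Number of trigrams = 6 - 3 + 1 = 4
  Position 0: "peo"
  Position 1: "eop"
  Position 2: "opl"
  Position 3: "ple"
Trigrams = "peo", "eop", "opl", "ple"


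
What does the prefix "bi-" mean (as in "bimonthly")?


Prefix: bi-
Example: bimonthly (bi- + monthly)
Meaning = two


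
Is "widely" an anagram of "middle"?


Word 1: "middle" → sorted: ddeilm
Word 2: "widely" → sorted: deilwy
Same letters? ddeilm != deilwy
Anagram = No


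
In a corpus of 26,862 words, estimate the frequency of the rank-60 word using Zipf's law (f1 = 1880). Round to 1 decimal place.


Zipf's law: f(r) = f(1) / r
f(1) = 1880
f(60) = 1880 / 60
= 31.3 occurrences


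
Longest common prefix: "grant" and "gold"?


Word 1: "grant"
Word 2: "gold"
Comparing from start:
  Pos 0: 'g' == 'g'
  Pos 1: 'r' != 'o' (stop)
LCP = "g" (length 1)


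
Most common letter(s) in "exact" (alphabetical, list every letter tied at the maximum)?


Word: "exact"
Letter counts:
  'a': 1
  'c': 1
  'e': 1
  't': 1
  'x': 1
Maximum count = 1
Most frequent = 'a', 'c', 'e', 't', 'x' (1 time each)


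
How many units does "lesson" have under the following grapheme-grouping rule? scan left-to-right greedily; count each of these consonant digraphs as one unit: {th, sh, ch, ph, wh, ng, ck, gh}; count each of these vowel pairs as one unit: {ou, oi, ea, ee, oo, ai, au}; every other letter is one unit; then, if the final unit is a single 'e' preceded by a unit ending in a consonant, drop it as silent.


Word: "lesson" (6 letters)
Left-to-right scan:
  [1] 'l' (letter)
  [2] 'e' (letter)
  [3] 's' (letter)
  [4] 's' (letter)
  [5] 'o' (letter)
  [6] 'n' (letter)
Units from scan: 6
Sound units = 6 units


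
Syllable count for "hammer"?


Word: "hammer"
Syllable breakdown: ham / mer
Counting: 2 parts
= 2 syllables


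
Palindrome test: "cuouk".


Word: "cuouk"
Reversed: "kuouc"
Forward == Backward? cuouk != kuouc
Palindrome = No


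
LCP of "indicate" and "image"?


Word 1: "indicate"
Word 2: "image"
Comparing from start:
  Pos 0: 'i' == 'i'
  Pos 1: 'n' != 'm' (stop)
LCP = "i" (length 1)


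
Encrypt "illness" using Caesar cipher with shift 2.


Word: "illness"
Shift: 2
Each letter → (letter + shift) mod 26:
  'i' (8) + 2 = 10 → 'k'
  'l' (11) + 2 = 13 → 'n'
  'l' (11) + 2 = 13 → 'n'
  'n' (13) + 2 = 15 → 'p'
  'e' (4) + 2 = 6 → 'g'
  's' (18) + 2 = 20 → 'u'
  's' (18) + 2 = 20 → 'u'
Result = "knnpguu"


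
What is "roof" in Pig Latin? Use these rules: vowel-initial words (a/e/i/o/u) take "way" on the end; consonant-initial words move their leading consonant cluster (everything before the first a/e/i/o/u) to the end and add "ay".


Word: "roof"
Starts with consonant(s) → move to end, add 'ay'
Consonant cluster: "r"
Pig Latin = "oofray"
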